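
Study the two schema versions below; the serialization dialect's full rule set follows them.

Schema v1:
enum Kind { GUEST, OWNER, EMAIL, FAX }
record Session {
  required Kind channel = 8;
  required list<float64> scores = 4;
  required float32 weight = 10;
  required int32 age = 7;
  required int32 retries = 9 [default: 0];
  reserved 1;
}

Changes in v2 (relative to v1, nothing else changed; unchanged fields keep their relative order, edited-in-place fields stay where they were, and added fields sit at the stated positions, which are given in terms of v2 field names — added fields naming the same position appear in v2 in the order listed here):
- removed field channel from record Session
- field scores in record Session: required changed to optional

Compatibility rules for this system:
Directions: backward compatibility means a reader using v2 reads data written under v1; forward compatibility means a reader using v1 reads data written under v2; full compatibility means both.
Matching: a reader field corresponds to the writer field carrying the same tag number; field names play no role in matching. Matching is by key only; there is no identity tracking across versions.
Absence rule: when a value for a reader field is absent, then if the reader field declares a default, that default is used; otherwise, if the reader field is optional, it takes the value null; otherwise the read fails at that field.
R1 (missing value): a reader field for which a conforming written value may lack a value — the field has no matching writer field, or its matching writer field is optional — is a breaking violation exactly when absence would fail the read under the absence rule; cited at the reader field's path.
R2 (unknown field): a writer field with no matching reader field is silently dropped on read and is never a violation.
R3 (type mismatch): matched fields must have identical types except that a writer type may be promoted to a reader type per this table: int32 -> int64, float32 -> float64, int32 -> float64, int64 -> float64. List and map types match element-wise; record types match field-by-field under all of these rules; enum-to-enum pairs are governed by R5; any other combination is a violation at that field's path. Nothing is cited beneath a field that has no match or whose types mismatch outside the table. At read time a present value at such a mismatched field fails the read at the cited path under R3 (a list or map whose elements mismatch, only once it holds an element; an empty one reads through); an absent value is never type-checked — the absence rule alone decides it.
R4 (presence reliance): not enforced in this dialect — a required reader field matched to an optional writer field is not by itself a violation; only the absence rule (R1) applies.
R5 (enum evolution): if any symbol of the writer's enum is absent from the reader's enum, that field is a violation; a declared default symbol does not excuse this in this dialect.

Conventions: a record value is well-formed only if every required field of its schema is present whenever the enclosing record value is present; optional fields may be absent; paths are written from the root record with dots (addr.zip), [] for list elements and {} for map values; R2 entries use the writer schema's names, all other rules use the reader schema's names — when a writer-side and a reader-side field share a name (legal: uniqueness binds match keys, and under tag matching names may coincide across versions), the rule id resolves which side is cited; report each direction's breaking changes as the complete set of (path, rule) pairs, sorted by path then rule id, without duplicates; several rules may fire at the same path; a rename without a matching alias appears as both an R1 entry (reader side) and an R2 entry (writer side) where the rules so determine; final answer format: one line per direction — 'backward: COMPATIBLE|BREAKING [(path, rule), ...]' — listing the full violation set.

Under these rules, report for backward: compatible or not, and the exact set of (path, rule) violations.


the writer's type comes first in each Session pair
checking backward for Session: reader v2 against writer v1:
  list<float64> -> list<float64>, writer required: scores aligns to scores
  float32 -> float32, writer required: weight aligns to weight
  int32 -> int32, writer required: age aligns to age
  int32 -> int32, writer required: retries aligns to retries
  channel (writer side), unknown to reader
  nothing fires on Session: backward is COMPATIBLE
checking off the Session differences that do not matter here:
  removed field channel from record Session -> matters only for Session's forward compatibility — outside the asked direction
  field scores in record Session: required changed to optional -> matters only for Session's forward compatibility — outside the asked direction

backward: COMPATIBLE []


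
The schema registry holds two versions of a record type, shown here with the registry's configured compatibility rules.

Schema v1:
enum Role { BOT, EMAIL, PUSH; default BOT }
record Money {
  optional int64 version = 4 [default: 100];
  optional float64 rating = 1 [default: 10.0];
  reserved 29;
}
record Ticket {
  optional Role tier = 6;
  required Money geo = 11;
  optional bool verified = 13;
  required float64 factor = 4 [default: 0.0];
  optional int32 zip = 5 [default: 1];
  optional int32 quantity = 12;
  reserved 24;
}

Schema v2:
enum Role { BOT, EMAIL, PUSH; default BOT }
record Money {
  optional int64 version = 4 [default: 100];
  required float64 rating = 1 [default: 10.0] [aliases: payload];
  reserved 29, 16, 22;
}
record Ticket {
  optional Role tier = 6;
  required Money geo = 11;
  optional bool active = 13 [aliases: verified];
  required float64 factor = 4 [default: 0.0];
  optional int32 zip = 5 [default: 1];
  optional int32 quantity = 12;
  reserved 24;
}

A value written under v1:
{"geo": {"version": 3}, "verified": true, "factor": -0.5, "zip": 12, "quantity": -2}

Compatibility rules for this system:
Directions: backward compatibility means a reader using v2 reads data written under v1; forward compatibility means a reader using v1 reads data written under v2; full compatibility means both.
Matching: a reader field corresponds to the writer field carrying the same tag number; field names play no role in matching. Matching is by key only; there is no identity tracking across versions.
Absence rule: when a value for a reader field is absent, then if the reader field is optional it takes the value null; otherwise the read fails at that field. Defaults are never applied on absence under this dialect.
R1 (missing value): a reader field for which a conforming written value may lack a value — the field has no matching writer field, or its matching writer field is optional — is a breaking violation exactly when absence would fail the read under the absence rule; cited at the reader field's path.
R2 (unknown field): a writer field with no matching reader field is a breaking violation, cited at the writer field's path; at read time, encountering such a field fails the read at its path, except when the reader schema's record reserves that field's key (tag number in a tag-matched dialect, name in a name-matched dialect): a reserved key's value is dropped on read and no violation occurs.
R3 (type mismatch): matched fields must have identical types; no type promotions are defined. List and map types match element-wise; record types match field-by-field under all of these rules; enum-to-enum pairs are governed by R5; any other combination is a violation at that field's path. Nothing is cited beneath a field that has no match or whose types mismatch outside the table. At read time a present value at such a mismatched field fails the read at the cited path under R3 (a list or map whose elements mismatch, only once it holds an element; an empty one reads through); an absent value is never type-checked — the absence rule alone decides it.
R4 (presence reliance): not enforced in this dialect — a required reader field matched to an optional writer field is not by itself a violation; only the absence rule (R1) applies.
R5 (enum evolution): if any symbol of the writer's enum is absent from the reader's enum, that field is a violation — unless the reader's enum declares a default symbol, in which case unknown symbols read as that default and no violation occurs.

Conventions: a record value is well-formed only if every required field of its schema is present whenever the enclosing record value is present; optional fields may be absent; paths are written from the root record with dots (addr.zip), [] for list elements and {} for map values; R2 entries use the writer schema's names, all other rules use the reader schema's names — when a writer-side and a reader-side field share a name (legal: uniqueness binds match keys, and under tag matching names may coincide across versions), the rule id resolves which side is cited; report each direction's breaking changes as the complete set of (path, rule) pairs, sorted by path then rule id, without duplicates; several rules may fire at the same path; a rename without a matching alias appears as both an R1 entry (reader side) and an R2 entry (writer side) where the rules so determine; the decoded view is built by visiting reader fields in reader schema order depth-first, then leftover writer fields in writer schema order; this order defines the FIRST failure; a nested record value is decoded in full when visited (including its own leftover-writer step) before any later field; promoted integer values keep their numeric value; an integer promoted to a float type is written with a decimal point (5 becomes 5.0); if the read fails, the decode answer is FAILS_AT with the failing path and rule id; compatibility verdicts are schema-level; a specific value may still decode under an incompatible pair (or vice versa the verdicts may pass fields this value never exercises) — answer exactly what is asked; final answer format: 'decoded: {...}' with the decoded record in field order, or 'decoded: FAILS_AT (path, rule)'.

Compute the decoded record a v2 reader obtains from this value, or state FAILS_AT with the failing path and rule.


decoded: FAILS_AT (geo.rating, R1)

arrows below run writer -> reader for Ticket
migrating the Ticket value to v2:
  tier := null (not supplied -> null)
  geo.version := 3
  read fails at geo.rating under R1 (no fill)
  => FAILS_AT (geo.rating, R1)
remaining Ticket differences; none change what is asked:
  renamed field verified to active in record Ticket (alias verified declared on the renamed field) -> triggers nothing under the printed rules; the Ticket answer is the same either way


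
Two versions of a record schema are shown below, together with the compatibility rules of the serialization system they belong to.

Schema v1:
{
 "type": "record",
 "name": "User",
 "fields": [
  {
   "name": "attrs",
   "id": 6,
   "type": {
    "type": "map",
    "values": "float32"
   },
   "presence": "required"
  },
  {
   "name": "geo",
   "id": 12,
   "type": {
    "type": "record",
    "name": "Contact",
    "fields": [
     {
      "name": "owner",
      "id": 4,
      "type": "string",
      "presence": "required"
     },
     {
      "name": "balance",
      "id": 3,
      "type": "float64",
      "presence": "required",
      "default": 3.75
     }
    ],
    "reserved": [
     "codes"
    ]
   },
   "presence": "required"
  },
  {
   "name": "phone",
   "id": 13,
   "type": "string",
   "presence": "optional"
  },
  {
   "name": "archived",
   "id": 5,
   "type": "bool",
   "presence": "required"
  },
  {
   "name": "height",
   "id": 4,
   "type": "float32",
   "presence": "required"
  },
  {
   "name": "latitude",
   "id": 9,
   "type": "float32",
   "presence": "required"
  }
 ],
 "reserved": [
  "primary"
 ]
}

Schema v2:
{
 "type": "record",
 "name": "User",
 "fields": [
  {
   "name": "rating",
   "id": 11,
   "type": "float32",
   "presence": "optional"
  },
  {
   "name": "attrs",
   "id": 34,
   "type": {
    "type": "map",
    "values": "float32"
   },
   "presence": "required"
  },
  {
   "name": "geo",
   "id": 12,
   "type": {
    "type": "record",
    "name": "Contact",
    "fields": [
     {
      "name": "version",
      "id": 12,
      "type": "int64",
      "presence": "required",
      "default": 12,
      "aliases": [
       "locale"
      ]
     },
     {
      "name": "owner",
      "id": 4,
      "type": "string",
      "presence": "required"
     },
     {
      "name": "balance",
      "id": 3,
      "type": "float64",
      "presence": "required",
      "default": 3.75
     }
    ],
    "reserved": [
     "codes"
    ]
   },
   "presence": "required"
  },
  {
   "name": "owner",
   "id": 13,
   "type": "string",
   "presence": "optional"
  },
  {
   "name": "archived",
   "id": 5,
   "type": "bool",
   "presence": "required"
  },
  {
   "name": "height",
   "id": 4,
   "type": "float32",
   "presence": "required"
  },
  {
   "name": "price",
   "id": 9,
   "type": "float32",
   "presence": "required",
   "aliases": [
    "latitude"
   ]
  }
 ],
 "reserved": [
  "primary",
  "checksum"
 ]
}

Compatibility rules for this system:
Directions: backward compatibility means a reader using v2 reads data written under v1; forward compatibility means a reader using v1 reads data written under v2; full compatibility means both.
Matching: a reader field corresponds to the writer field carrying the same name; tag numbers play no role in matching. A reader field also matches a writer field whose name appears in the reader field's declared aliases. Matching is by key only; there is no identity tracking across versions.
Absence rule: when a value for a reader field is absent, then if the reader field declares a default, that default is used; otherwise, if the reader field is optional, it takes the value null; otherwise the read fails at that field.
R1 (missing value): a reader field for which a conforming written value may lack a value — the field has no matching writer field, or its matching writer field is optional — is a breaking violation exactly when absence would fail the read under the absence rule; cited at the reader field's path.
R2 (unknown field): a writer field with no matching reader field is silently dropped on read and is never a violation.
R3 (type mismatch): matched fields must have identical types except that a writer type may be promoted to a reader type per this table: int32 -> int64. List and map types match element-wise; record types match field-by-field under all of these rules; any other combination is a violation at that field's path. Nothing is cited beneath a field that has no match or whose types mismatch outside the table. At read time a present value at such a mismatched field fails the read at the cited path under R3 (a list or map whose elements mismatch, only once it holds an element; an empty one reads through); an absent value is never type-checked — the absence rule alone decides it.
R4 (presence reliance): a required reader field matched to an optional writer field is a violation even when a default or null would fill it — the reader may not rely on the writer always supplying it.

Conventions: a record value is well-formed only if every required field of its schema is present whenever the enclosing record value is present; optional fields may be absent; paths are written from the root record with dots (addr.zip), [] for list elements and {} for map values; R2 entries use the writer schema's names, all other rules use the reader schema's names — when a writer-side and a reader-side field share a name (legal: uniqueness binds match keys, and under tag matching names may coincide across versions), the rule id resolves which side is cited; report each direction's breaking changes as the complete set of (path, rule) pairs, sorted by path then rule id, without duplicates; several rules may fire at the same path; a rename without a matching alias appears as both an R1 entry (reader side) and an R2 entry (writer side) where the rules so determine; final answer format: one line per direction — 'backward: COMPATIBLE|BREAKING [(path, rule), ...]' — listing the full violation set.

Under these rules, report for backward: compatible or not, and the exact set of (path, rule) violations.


backward: COMPATIBLE []

each type pair in User: writer, then reader
backward for User (reader v2, writer v1):
  rating: no writer-side match
  attrs: map<string, float32> -> map<string, float32>, writer required; from attrs
  geo: Contact -> Contact, writer required; from geo
  owner: no writer-side match
  archived: bool -> bool, writer required; from archived
  height: float32 -> float32, writer required; from height
  price: float32 -> float32, writer required; from latitude
  writer phone: unknown to reader
  geo.version: no writer-side match
  geo.owner: string -> string, writer required; from geo.owner
  geo.balance: float64 -> float64, writer required; from geo.balance
  => backward verdict for User: COMPATIBLE, no violations
the other User changes do not affect what is asked:
  added field rating to record User: optional float32, tag 11 (in v2 it sits immediately before attrs) -> triggers nothing under User's printed rules — same verdict
  renamed field phone to owner in record User -> triggers nothing under User's printed rules — same verdict
  added field version to record Contact: required int64, tag 12, default 12 (in v2 it sits immediately before owner) -> triggers nothing under User's printed rules — same verdict
  renamed field latitude to price in record User (alias latitude declared on the renamed field) -> its effect on User is confined to the forward direction, not asked
  field attrs in record User: tag 6 changed to 34 -> triggers nothing under User's printed rules — same verdict


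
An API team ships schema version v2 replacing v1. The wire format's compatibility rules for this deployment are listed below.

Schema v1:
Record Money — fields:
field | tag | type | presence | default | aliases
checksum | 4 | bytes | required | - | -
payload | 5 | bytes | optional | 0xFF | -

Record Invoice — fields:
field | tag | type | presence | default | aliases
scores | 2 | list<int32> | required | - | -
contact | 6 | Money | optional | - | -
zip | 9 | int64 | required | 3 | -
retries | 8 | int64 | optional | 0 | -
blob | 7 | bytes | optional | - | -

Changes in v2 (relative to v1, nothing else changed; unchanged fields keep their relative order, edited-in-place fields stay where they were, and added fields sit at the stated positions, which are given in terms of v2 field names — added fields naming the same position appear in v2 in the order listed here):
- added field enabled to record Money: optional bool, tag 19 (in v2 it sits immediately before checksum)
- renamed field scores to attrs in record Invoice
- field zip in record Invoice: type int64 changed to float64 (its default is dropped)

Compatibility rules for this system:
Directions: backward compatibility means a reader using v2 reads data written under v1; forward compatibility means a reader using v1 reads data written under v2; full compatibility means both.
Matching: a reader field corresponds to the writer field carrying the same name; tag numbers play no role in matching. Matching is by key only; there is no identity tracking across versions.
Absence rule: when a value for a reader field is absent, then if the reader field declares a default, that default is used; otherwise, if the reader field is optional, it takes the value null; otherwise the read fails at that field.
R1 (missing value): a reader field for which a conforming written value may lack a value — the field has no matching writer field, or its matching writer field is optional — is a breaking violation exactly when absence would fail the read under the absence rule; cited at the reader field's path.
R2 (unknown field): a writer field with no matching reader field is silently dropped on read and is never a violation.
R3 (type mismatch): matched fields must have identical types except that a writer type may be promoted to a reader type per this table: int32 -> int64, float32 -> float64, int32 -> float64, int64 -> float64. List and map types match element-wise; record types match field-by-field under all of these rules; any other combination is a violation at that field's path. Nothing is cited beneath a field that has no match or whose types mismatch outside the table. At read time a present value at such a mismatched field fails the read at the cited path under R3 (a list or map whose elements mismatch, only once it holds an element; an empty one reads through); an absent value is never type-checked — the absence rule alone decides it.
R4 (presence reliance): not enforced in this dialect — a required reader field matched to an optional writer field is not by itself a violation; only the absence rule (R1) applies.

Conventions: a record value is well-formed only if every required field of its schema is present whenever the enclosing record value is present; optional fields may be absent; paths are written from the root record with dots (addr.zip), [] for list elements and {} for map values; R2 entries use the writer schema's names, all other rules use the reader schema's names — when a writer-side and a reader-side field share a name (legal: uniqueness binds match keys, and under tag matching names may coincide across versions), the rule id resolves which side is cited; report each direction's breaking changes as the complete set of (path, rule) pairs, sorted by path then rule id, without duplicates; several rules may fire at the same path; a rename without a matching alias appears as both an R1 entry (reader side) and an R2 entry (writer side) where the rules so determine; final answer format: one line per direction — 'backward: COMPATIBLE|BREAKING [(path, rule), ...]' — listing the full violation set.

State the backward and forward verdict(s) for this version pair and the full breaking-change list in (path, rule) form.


backward: BREAKING [(attrs, R1)]; forward: BREAKING [(scores, R1), (zip, R3)]

in Invoice below, arrows point writer -> reader
backward pass over Invoice, reader schema v2, writer schema v1:
  attrs has no writer counterpart
  Money -> Money, writer optional: contact aligns to contact
  int64 -> float64, writer required: zip aligns to zip
  int64 -> int64, writer optional: retries aligns to retries
  bytes -> bytes, writer optional: blob aligns to blob
  writer scores: unknown to reader
  contact.enabled has no writer counterpart
  bytes -> bytes, writer required: contact.checksum aligns to contact.checksum
  bytes -> bytes, writer optional: contact.payload aligns to contact.payload
  rule R1 violated at attrs
  backward on Invoice therefore BREAKING (1)
forward pass over Invoice, reader schema v1, writer schema v2:
  scores has no writer counterpart
  Money -> Money, writer optional: contact aligns to contact
  float64 -> int64, writer required: zip aligns to zip
  int64 -> int64, writer optional: retries aligns to retries
  bytes -> bytes, writer optional: blob aligns to blob
  writer attrs: unknown to reader
  bytes -> bytes, writer required: contact.checksum aligns to contact.checksum
  bytes -> bytes, writer optional: contact.payload aligns to contact.payload
  writer contact.enabled: unknown to reader
  rule R1 violated at scores
  rule R3 violated at zip
  forward on Invoice therefore BREAKING (2)


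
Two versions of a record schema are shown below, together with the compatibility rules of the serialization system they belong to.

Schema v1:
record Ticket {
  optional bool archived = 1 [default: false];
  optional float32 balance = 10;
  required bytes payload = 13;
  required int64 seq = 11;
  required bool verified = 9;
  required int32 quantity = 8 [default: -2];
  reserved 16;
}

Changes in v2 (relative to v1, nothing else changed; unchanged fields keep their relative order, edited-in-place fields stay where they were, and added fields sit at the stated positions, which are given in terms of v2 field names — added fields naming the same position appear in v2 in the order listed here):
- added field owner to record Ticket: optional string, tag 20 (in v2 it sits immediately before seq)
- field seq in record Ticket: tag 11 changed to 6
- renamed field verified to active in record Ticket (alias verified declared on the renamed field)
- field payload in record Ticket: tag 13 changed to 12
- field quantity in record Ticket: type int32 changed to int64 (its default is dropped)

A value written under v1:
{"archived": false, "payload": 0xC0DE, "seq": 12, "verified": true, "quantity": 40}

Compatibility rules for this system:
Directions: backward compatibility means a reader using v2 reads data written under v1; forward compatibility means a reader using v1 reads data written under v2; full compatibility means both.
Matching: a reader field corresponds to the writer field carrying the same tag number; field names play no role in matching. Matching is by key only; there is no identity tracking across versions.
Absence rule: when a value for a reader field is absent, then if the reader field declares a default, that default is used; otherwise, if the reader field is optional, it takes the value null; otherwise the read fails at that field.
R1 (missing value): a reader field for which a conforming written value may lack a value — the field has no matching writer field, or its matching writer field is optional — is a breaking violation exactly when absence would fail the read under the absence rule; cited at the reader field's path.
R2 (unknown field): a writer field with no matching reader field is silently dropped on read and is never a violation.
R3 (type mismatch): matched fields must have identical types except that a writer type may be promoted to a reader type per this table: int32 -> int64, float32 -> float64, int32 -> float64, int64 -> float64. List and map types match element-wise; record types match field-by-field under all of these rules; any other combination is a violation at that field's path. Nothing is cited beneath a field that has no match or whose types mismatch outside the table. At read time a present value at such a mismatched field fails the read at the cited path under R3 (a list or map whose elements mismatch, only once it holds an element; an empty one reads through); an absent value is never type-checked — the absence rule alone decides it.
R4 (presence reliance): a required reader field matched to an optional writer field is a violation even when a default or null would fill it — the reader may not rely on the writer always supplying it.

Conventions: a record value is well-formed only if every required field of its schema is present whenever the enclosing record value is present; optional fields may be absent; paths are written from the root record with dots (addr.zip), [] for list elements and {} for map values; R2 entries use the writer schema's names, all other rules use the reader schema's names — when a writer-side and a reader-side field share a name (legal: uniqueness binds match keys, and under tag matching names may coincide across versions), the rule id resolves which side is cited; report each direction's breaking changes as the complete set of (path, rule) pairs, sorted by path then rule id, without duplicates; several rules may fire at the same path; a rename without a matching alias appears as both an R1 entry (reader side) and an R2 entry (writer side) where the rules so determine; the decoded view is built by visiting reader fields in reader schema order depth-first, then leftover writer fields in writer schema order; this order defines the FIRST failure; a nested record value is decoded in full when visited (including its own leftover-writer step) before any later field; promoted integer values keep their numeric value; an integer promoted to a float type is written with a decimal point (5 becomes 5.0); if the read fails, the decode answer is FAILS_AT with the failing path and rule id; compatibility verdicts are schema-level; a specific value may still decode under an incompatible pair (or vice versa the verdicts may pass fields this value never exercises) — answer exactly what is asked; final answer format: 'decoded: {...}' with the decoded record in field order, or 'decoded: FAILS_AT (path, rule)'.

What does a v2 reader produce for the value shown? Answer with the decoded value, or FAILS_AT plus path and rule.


decoded: FAILS_AT (payload, R1)

each type pair in Ticket: writer, then reader
decode (reader v2):
  archived := false
  balance := null (not supplied -> null)
  read fails at payload under R1 (no fill)
  => FAILS_AT (payload, R1)
the other Ticket changes do not affect what is asked:
  added field owner to record Ticket: optional string, tag 20 (in v2 it sits immediately before seq) -> inert under this dialect — no rule fires on Ticket and the result does not move
  field seq in record Ticket: tag 11 changed to 6 -> matters for Ticket compatibility verdicts, not for this value's decode
  renamed field verified to active in record Ticket (alias verified declared on the renamed field) -> inert under this dialect — no rule fires on Ticket and the result does not move
  field quantity in record Ticket: type int32 changed to int64 (its default is dropped) -> matters for Ticket compatibility verdicts, not for this value's decode


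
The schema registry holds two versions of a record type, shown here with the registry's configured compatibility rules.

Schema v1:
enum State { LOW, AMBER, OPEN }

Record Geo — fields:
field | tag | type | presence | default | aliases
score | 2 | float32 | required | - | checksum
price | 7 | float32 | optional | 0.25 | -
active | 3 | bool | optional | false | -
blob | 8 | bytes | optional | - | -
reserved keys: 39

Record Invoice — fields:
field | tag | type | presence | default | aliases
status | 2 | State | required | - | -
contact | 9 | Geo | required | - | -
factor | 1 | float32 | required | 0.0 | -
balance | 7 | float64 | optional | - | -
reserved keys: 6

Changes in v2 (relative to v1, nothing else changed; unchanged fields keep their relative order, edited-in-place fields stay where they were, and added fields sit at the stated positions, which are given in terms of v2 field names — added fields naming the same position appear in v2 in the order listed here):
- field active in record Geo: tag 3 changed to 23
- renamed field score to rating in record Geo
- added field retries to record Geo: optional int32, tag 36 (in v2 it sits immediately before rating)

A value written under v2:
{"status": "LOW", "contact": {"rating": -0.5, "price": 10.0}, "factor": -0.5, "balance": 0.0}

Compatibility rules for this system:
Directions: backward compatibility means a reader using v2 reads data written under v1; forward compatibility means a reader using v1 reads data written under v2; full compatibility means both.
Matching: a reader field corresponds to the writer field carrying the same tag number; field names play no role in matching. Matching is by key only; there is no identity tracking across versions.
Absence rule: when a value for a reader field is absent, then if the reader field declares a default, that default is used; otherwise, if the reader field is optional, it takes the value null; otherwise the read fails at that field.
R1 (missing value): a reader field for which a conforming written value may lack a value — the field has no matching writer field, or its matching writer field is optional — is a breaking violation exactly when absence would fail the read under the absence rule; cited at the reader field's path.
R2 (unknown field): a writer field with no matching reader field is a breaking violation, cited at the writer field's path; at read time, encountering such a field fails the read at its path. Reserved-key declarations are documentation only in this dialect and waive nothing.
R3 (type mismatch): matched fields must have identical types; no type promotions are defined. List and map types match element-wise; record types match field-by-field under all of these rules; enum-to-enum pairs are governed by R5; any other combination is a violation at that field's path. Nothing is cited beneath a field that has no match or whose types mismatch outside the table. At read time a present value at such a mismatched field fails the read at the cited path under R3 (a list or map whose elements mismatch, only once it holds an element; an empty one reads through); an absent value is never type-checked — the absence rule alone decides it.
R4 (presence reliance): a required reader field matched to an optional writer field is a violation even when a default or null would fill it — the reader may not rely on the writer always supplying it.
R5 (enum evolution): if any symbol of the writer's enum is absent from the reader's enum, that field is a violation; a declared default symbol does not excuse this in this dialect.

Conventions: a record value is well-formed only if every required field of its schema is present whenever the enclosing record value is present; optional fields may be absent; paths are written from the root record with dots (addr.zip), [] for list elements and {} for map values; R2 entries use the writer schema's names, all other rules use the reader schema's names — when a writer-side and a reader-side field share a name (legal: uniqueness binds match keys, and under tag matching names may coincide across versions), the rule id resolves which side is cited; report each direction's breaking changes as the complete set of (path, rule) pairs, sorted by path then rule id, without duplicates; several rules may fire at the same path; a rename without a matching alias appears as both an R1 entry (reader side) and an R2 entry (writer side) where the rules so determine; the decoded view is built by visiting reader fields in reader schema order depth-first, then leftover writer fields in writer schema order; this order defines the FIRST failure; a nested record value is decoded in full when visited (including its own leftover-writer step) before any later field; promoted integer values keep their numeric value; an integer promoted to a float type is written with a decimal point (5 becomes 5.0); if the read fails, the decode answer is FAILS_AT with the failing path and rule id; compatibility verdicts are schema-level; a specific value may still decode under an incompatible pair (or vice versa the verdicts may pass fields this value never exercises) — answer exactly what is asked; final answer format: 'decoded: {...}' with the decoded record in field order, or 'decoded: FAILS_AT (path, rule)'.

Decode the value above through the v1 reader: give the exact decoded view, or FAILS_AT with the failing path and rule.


decoded: {"status": "LOW", "contact": {"score": -0.5, "price": 10.0, "active": false, "blob": null}, "factor": -0.5, "balance": 0.0}

each type pair in Invoice: writer, then reader
decode walk for Invoice under reader schema v1:
  status := "LOW"
  contact.score := -0.5 (from writer rating)
  contact.price := 10.0
  contact.active := false (missing; default applied)
  contact.blob := null (missing; optional => null)
  factor := -0.5
  balance := 0.0
  => decoded: {"status": "LOW", "contact": {"score": -0.5, "price": 10.0, "active": false, "blob": null}, "factor": -0.5, "balance": 0.0}
the rest of the Invoice diff is inert for this question:
  field active in record Geo: tag 3 changed to 23 -> affects the rule determinations only; this particular Invoice value decodes identically
  renamed field score to rating in record Geo -> fires no rule on Invoice under this dialect and leaves the result unchanged
  added field retries to record Geo: optional int32, tag 36 (in v2 it sits immediately before rating) -> affects the rule determinations only; this particular Invoice value decodes identically


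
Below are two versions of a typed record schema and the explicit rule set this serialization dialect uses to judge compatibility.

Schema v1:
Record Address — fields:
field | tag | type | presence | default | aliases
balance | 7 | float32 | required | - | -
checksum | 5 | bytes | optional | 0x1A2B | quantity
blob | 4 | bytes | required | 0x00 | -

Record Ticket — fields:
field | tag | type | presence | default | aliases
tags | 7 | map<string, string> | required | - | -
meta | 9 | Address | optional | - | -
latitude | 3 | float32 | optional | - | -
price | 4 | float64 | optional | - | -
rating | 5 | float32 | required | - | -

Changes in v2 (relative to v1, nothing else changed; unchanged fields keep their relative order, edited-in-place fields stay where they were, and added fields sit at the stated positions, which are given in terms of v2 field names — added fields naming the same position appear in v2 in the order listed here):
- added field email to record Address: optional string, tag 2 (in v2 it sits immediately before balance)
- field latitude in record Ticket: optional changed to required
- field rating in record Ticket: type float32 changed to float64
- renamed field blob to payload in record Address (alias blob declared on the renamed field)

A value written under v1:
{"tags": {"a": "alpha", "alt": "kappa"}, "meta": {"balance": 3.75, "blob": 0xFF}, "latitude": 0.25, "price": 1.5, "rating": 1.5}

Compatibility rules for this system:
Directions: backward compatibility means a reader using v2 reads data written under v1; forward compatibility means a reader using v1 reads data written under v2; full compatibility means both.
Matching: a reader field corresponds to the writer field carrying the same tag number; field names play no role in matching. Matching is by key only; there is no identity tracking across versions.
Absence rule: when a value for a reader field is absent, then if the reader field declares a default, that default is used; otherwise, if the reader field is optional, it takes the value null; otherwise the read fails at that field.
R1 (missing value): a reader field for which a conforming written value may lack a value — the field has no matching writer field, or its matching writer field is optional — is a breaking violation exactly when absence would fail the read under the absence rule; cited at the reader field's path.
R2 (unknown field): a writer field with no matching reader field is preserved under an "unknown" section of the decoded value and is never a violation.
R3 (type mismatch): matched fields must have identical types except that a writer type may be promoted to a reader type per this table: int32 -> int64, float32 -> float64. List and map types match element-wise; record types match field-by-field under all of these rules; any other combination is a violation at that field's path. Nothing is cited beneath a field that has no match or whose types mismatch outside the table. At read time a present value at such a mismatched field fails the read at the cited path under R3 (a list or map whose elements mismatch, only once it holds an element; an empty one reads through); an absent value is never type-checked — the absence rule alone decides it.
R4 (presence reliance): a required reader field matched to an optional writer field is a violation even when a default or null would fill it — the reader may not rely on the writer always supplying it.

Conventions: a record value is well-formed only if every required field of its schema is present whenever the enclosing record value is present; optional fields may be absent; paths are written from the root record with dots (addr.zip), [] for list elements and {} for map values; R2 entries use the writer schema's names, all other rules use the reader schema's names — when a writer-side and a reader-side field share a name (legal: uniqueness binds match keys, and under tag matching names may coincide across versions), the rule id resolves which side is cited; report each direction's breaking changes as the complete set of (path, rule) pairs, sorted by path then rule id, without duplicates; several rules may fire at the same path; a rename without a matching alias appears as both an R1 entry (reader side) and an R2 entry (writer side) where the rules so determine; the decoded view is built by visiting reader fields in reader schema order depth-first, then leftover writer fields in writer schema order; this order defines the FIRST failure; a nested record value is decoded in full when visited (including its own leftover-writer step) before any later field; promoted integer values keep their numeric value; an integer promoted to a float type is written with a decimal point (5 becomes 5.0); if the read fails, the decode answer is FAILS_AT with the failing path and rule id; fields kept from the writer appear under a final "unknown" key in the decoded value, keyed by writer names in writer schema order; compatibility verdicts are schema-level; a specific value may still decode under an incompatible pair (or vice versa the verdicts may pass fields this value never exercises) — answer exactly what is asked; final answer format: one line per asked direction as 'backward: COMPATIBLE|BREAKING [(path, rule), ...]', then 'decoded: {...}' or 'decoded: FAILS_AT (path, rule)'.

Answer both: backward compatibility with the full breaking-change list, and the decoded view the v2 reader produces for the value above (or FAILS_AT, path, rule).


backward: BREAKING [(latitude, R1), (latitude, R4)]; decoded: {"tags": {"a": "alpha", "alt": "kappa"}, "meta": {"email": null, "balance": 3.75, "checksum": 0x1A2B, "payload": 0xFF}, "latitude": 0.25, "price": 1.5, "rating": 1.5}

arrows below run writer -> reader for Ticket
backward pass over Ticket, reader schema v2, writer schema v1:
  map<string, string> -> map<string, string>, writer required: tags aligns to tags
  Address -> Address, writer optional: meta aligns to meta
  float32 -> float32, writer optional: latitude aligns to latitude
  float64 -> float64, writer optional: price aligns to price
  float32 -> float64, writer required: rating aligns to rating
  meta.email has no writer counterpart
  float32 -> float32, writer required: meta.balance aligns to meta.balance
  bytes -> bytes, writer optional: meta.checksum aligns to meta.checksum
  bytes -> bytes, writer required: meta.payload aligns to meta.blob
  breaking: (latitude, R1)
  breaking: (latitude, R4)
  => backward: BREAKING (2)
decode (reader v2):
  tags := {"a": "alpha", "alt": "kappa"}
  meta.email := null (not supplied -> null)
  meta.balance := 3.75
  meta.checksum := 0x1A2B (no value, default fills)
  meta.payload := 0xFF (from writer blob)
  latitude := 0.25
  price := 1.5
  rating := 1.5 (float32 -> float64)
  => decoded: {"tags": {"a": "alpha", "alt": "kappa"}, "meta": {"email": null, "balance": 3.75, "checksum": 0x1A2B, "payload": 0xFF}, "latitude": 0.25, "price": 1.5, "rating": 1.5}
the rest of the Ticket diff is inert for this question:
  field rating in record Ticket: type float32 changed to float64 -> matters only for Ticket's forward compatibility — outside the asked direction
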